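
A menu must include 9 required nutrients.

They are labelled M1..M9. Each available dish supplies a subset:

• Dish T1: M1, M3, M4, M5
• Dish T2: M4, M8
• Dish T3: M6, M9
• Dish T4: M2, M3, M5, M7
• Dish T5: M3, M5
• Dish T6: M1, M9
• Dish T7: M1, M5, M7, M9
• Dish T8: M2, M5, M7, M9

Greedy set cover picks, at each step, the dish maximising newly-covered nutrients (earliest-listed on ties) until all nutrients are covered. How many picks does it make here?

Greedy: pick T1 (covers 4 new) → pick T8 (covers 3 new) → pick T2 (covers 1 new) → pick T3 (covers 1 new). Total picks: 4.

4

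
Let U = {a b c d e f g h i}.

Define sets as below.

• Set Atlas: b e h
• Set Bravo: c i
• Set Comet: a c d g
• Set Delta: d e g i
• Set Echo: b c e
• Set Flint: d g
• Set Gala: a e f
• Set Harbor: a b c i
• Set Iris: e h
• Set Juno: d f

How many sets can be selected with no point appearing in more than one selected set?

3

Atlas, Bravo, Juno are pairwise disjoint (Atlas={b,e,h}; Bravo={c,i}; Juno={d,f}).
Every remaining set overlaps one of these, and no 4 of the listed sets are pairwise disjoint, so 3 is the maximum.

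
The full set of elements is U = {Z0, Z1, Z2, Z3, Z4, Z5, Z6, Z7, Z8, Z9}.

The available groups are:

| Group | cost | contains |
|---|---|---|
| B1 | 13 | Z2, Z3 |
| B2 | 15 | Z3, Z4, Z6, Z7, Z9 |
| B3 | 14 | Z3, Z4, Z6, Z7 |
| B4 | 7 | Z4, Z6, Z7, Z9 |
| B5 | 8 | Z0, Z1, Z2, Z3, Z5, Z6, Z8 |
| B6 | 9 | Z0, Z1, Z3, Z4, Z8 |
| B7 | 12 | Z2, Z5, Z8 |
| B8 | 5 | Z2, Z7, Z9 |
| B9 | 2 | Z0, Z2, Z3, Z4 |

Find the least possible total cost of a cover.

B4, B5 together cover every element (B4 ∪ B5 = {Z0, Z1, Z2, Z3, Z4, Z5, Z6, Z7, Z8, Z9}); total cost 7 + 8 = 15.
No covering selection has total cost below 15.

15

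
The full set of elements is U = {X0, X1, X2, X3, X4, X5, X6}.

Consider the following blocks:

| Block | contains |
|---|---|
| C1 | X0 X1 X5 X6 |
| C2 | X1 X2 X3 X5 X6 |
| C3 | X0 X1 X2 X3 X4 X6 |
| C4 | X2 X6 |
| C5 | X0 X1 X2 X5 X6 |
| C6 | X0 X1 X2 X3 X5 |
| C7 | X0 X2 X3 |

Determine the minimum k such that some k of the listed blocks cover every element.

Take {C2, C3}. Their union is {X0, X1, X2, X3, X4, X5, X6}, which is all 7 elements.
No single block has all 7 elements (the largest, C3, has 6), so 2 is optimal.

2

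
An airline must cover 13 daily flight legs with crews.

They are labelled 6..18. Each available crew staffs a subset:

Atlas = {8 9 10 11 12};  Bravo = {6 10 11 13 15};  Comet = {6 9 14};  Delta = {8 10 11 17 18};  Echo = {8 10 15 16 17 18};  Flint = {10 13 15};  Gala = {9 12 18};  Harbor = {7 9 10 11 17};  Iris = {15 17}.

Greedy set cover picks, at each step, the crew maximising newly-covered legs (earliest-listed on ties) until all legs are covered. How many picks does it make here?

Greedy: pick Echo (covers 6 new) → pick Atlas (covers 3 new) → pick Bravo (covers 2 new) → pick Comet (covers 1 new) → pick Harbor (covers 1 new). Total picks: 5.

5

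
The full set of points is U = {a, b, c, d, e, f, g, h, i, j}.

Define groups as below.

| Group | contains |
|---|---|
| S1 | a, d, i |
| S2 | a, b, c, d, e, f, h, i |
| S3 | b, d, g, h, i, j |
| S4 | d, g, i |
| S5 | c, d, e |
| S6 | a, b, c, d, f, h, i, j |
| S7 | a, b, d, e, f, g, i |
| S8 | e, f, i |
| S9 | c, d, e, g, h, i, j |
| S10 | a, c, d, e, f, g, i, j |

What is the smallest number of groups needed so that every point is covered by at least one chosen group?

2

S3 and S10 together: S3 ∪ S10 = {a, b, c, d, e, f, g, h, i, j} — every point is covered.
No single group has all 10 points (the largest, S2, has 8), so 2 is optimal.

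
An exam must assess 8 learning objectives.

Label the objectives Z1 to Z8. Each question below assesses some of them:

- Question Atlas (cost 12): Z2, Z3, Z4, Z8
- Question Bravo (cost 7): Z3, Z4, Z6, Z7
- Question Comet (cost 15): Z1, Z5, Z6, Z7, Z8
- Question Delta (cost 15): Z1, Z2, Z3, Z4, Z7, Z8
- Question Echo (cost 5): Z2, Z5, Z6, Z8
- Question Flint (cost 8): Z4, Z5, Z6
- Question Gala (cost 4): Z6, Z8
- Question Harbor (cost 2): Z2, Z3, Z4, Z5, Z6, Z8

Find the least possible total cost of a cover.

17

Delta, Harbor together cover every objective (Delta ∪ Harbor = {Z1, Z2, Z3, Z4, Z5, Z6, Z7, Z8}); total cost 15 + 2 = 17.
The greedy pick Harbor, Bravo, Comet costs 24; no covering selection beats 17.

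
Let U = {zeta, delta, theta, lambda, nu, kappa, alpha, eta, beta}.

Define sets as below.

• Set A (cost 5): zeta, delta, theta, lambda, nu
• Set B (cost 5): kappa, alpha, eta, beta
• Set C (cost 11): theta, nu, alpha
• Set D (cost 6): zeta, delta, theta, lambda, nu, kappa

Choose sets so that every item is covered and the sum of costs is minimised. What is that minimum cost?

10

A, B together cover every item (A ∪ B = {zeta, delta, theta, lambda, nu, kappa, alpha, eta, beta}); total cost 5 + 5 = 10.
No covering selection has total cost below 10.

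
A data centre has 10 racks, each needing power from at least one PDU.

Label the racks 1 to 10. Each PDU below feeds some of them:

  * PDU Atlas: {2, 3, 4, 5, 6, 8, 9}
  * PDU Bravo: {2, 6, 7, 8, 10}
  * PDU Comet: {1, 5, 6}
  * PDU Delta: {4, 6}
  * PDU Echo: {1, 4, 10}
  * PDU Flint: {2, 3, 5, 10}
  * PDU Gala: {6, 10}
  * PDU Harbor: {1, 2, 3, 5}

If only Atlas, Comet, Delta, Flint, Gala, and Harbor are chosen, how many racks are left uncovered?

1

Union of Atlas, Comet, Delta, Flint, Gala, Harbor = {1, 2, 3, 4, 5, 6, 8, 9, 10}.
Not covered: 7 — 1 rack.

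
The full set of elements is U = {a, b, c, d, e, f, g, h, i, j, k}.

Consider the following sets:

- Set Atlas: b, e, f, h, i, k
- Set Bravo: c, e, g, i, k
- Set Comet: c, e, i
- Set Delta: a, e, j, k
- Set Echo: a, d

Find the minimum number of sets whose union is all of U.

4

Atlas, Bravo, Delta, and Echo cover everything between them: the union {a, b, c, d, e, f, g, h, i, j, k} is all of U.
Only Atlas contains b, so Atlas is forced; the remaining 5 elements need at least 3 more sets (each remaining set adds at most 2) — so at least 4 sets are needed, and 4 is optimal.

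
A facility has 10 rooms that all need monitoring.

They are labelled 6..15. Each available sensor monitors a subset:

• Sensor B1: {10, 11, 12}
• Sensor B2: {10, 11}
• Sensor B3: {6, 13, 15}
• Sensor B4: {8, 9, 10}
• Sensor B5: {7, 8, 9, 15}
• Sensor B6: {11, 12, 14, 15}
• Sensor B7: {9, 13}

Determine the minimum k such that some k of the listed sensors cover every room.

4

Take {B2, B3, B5, B6}. Their union is {6, 7, 8, 9, 10, 11, 12, 13, 14, 15}, which is all 10 rooms.
Only B3 contains 6, so B3 is forced; the remaining 7 rooms need at least 3 more sensors (each remaining sensor adds at most 3) — so at least 4 sensors are needed, and 4 is optimal.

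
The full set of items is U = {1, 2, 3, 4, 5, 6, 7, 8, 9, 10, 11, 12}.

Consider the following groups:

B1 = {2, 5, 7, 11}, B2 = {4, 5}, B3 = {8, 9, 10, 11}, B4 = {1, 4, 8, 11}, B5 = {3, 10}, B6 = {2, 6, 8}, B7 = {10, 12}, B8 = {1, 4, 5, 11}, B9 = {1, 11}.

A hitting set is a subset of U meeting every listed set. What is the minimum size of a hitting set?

Take H = {1, 2, 5, 10}. Each listed group contains at least one of these, so H is a hitting set of size 4.
The groups B2, B5, B6, B9 are pairwise disjoint, so any hitting set needs a separate item for each — at least 4. Hence 4 is optimal.

4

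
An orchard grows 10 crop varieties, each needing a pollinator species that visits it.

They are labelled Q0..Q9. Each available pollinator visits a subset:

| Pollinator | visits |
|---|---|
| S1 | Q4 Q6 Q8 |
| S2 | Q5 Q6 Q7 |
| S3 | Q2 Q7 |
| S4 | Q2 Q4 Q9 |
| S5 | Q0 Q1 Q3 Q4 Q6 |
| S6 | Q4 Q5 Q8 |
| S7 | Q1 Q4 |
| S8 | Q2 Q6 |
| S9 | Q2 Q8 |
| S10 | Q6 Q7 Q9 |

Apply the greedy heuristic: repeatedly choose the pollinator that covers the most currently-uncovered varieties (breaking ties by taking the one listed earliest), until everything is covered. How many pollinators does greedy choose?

4

Greedy: pick S5 (covers 5 new) → pick S2 (covers 2 new) → pick S4 (covers 2 new) → pick S1 (covers 1 new). Total picks: 4.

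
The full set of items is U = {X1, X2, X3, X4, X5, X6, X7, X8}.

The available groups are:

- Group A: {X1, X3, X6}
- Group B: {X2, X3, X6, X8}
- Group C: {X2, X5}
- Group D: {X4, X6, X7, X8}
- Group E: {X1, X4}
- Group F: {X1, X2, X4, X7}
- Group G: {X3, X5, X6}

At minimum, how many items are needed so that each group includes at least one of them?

The 3 items {X3, X4, X5} hit every group.
No choice of 2 items meets every group, so 3 is the minimum.

3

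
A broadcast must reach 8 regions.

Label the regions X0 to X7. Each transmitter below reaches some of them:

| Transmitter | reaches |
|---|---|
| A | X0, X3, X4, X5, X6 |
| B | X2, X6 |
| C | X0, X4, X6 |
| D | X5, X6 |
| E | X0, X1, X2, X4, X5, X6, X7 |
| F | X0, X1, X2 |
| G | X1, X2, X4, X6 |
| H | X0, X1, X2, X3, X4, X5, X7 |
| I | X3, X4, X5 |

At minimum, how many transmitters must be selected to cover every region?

2

Take {G, H}. Their union is {X0, X1, X2, X3, X4, X5, X6, X7}, which is all 8 regions.
No single transmitter has all 8 regions (the largest, E, has 7), so 2 is optimal.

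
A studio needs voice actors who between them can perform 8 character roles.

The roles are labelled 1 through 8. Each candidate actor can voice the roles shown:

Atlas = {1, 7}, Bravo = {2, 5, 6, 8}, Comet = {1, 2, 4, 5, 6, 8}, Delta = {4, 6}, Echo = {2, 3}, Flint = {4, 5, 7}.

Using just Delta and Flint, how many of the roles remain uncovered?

Union of Delta, Flint = {4, 5, 6, 7}.
Not covered: 1, 2, 3, 8 — 4 roles.

4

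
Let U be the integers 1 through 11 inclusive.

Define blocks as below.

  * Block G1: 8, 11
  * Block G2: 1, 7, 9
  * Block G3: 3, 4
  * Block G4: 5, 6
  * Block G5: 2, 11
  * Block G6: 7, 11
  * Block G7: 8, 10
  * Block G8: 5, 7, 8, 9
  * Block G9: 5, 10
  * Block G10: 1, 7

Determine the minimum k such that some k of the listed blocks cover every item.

G2 and G3 and G4 and G5 and G7 together: G2 ∪ G3 ∪ G4 ∪ G5 ∪ G7 = {1, 2, 3, 4, 5, 6, 7, 8, 9, 10, 11} — every item is covered.
No 4 of the 10 blocks cover everything (all 210 combinations miss at least one item), so 5 is optimal.

5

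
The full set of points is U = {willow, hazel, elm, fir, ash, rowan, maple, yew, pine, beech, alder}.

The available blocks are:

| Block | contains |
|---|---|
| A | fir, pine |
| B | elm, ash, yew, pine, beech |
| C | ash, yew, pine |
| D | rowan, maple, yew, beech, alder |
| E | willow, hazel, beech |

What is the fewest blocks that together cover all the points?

4

A and B and D and E together: A ∪ B ∪ D ∪ E = {willow, hazel, elm, fir, ash, rowan, maple, yew, pine, beech, alder} — every point is covered.
No 3 of the 5 blocks cover everything (all 10 combinations miss at least one point), so 4 is optimal.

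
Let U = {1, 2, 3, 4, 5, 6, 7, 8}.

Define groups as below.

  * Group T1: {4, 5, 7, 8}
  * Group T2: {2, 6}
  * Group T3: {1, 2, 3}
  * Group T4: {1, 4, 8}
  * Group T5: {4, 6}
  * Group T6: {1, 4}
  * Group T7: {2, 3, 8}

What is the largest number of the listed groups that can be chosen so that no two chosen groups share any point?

T3, T5 are pairwise disjoint (T3={1,2,3}; T5={4,6}).
Every remaining group overlaps one of these, and no 3 of the listed groups are pairwise disjoint, so 2 is the maximum.

2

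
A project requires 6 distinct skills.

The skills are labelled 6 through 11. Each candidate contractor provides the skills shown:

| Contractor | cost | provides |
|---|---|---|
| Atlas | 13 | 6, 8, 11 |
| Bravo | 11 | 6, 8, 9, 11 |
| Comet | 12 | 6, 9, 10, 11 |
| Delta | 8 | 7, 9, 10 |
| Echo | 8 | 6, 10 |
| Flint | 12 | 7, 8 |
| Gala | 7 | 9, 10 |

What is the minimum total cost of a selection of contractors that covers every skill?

Bravo, Delta together cover every skill (Bravo ∪ Delta = {6, 7, 8, 9, 10, 11}); total cost 11 + 8 = 19.
No covering selection has total cost below 19.

19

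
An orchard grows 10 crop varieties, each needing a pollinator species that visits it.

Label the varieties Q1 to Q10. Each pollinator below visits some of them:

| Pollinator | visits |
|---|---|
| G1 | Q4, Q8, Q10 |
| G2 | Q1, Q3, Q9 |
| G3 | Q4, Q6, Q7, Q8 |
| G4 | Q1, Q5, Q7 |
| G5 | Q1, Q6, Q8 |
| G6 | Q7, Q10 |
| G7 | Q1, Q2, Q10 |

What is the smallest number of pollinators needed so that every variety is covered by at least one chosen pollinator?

4

G2 and G3 and G4 and G7 together: G2 ∪ G3 ∪ G4 ∪ G7 = {Q1, Q2, Q3, Q4, Q5, Q6, Q7, Q8, Q9, Q10} — every variety is covered.
Only G4 contains Q5, so G4 is forced; the remaining 7 varieties need at least 3 more pollinators (each remaining pollinator adds at most 3) — so at least 4 pollinators are needed, and 4 is optimal.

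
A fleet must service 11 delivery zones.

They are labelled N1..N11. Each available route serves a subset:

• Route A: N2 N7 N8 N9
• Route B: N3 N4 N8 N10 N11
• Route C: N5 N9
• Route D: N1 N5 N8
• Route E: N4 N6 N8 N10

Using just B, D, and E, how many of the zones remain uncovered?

Union of B, D, E = {N1, N3, N4, N5, N6, N8, N10, N11}.
Not covered: N2, N7, N9 — 3 zones.

3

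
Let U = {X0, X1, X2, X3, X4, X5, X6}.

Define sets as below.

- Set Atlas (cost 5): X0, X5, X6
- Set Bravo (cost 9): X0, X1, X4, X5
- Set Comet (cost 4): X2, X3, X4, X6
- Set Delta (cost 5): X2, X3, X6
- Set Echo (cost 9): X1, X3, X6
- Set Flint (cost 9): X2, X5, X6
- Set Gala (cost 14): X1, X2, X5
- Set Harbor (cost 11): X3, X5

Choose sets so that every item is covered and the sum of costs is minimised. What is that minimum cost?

13

Bravo, Comet together cover every item (Bravo ∪ Comet = {X0, X1, X2, X3, X4, X5, X6}); total cost 9 + 4 = 13.
The greedy pick Comet, Atlas, Bravo costs 18; no covering selection beats 13.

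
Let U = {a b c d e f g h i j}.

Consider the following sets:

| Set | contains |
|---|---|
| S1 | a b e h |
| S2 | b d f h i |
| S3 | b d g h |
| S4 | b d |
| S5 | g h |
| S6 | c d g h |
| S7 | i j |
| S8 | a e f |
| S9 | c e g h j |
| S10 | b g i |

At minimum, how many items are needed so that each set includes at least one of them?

Take T = {d, e, h, i}. Each listed set contains at least one of these, so T is a hitting set of size 4.
The sets S4, S5, S7, S8 are pairwise disjoint, so any hitting set needs a separate item for each — at least 4. Hence 4 is optimal.

4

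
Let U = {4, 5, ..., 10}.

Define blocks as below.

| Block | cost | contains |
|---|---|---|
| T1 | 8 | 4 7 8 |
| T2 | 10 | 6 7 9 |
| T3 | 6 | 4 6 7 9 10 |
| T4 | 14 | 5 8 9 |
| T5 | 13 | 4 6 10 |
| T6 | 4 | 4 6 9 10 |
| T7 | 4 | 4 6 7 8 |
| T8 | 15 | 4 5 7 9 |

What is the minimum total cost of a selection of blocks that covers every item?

T3, T4 together cover every item (T3 ∪ T4 = {4, 5, 6, 7, 8, 9, 10}); total cost 6 + 14 = 20.
The greedy pick T6, T7, T4 costs 22; no covering selection beats 20.

20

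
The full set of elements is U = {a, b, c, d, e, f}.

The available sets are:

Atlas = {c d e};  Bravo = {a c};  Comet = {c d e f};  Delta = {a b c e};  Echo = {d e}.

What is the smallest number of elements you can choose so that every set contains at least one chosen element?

2

H = {a, e} meets every set (each contains at least one member of H), and |H| = 2.
The sets Bravo, Echo are pairwise disjoint, so any hitting set needs a separate element for each — at least 2. Hence 2 is optimal.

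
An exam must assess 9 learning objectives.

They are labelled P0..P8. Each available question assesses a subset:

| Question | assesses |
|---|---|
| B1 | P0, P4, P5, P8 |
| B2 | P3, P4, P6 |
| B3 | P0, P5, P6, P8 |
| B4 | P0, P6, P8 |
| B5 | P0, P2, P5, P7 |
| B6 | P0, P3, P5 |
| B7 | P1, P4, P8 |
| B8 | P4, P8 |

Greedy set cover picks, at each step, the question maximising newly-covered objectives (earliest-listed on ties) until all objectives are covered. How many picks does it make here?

4

Greedy: pick B1 (covers 4 new) → pick B2 (covers 2 new) → pick B5 (covers 2 new) → pick B7 (covers 1 new). Total picks: 4.
(The true minimum cover uses only 3 questions, so greedy is not optimal here.)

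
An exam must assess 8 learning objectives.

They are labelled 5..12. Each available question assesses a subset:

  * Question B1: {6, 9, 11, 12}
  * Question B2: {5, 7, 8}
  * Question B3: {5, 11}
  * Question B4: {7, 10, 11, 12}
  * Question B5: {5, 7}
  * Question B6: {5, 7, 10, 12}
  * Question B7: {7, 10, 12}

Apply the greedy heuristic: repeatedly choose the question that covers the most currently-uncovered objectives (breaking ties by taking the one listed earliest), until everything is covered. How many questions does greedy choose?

3

Greedy: pick B1 (covers 4 new) → pick B2 (covers 3 new) → pick B4 (covers 1 new). Total picks: 3.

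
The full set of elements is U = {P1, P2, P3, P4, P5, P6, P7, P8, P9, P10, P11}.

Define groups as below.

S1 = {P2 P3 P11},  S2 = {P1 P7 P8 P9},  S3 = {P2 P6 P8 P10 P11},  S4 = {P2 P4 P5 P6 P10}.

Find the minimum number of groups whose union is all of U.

3

S1 and S2 and S4 together: S1 ∪ S2 ∪ S4 = {P1, P2, P3, P4, P5, P6, P7, P8, P9, P10, P11} — every element is covered.
Each group has at most 5 elements, and 2·5 = 10 < 11 — so at least 3 groups are needed, and 3 is optimal.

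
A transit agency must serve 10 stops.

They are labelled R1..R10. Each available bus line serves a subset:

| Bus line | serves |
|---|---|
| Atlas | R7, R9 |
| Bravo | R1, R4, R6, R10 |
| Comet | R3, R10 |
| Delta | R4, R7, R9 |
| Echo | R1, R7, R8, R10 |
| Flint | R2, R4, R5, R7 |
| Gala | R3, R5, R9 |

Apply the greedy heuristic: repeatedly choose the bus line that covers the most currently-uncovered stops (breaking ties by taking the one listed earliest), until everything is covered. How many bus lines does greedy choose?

4

Greedy: pick Bravo (covers 4 new) → pick Flint (covers 3 new) → pick Gala (covers 2 new) → pick Echo (covers 1 new). Total picks: 4.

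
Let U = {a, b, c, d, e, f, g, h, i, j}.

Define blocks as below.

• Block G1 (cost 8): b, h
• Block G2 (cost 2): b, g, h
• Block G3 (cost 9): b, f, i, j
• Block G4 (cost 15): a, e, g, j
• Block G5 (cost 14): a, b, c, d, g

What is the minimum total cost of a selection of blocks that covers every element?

40

G2, G3, G4, G5 together cover every element (G2 ∪ G3 ∪ G4 ∪ G5 = {a, b, c, d, e, f, g, h, i, j}); total cost 2 + 9 + 15 + 14 = 40.
No covering selection has total cost below 40.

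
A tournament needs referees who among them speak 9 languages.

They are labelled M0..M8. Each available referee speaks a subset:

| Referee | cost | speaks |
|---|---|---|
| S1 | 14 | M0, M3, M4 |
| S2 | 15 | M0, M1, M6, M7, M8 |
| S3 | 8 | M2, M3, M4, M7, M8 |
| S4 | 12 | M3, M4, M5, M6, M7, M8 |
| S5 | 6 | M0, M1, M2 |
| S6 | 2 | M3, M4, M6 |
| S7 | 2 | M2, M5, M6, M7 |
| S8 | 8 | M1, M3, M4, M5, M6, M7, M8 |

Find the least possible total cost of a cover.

14

S5, S8 together cover every language (S5 ∪ S8 = {M0, M1, M2, M3, M4, M5, M6, M7, M8}); total cost 6 + 8 = 14.
The greedy pick S7, S6, S5, S3 costs 18; no covering selection beats 14.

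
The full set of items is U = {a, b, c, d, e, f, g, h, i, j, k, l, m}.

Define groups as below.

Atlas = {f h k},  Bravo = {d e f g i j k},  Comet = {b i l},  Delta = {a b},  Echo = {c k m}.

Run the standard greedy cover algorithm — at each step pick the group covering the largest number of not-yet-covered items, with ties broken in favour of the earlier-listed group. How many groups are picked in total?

5

Greedy: pick Bravo (covers 7 new) → pick Comet (covers 2 new) → pick Echo (covers 2 new) → pick Atlas (covers 1 new) → pick Delta (covers 1 new). Total picks: 5.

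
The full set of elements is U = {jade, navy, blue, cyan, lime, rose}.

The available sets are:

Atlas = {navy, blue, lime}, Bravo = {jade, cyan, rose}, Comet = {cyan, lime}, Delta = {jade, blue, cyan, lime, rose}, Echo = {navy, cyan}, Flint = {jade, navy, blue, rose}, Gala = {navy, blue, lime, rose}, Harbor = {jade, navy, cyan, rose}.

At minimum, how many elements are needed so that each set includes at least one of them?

H = {blue, cyan} meets every set (each contains at least one member of H), and |H| = 2.
The sets Atlas, Bravo are pairwise disjoint, so any hitting set needs a separate element for each — at least 2. Hence 2 is optimal.

2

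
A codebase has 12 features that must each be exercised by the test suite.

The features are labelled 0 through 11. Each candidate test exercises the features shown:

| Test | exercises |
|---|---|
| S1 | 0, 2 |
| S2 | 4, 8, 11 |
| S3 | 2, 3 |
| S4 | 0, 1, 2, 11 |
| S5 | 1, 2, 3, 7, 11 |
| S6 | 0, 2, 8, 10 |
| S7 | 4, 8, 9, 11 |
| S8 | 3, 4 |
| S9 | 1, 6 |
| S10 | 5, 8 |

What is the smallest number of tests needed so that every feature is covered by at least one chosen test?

5

Take {S5, S6, S7, S9, S10}. Their union is {0, 1, 2, 3, 4, 5, 6, 7, 8, 9, 10, 11}, which is all 12 features.
No 4 of the 10 tests cover everything (all 210 combinations miss at least one feature), so 5 is optimal.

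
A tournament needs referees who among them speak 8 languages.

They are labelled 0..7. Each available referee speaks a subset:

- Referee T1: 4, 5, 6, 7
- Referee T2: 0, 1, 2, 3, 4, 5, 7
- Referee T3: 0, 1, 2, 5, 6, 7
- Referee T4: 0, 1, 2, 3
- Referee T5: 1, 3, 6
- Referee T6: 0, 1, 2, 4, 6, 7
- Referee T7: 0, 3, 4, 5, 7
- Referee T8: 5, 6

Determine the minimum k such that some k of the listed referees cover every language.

Take {T1, T2}. Their union is {0, 1, 2, 3, 4, 5, 6, 7}, which is all 8 languages.
No single referee has all 8 languages (the largest, T2, has 7), so 2 is optimal.

2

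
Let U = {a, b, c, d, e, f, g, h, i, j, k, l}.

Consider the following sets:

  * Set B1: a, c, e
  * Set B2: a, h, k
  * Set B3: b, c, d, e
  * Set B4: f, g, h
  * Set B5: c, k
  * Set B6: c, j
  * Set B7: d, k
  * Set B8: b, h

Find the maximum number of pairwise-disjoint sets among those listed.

B1, B4, B7 are pairwise disjoint (B1={a,c,e}; B4={f,g,h}; B7={d,k}).
Every remaining set overlaps one of these, and no 4 of the listed sets are pairwise disjoint, so 3 is the maximum.

3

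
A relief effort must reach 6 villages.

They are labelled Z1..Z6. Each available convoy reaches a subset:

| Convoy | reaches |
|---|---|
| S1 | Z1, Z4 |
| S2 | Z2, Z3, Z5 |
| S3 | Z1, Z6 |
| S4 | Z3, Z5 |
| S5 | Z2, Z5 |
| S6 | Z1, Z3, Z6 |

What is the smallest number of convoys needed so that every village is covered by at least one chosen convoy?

3

S1 and S5 and S6 together: S1 ∪ S5 ∪ S6 = {Z1, Z2, Z3, Z4, Z5, Z6} — every village is covered.
Only S1 contains Z4, so S1 is forced; the remaining 4 villages need at least 2 more convoys (each remaining convoy adds at most 3) — so at least 3 convoys are needed, and 3 is optimal.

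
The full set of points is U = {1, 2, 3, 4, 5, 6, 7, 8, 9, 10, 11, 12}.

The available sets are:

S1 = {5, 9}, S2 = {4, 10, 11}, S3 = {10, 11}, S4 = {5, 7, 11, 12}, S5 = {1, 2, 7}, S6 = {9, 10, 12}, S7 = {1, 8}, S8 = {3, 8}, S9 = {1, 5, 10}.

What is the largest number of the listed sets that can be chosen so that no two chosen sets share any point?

S1, S3, S5, S8 are pairwise disjoint (S1={5,9}; S3={10,11}; S5={1,2,7}; S8={3,8}).
Every remaining set overlaps one of these, and no 5 of the listed sets are pairwise disjoint, so 4 is the maximum.

4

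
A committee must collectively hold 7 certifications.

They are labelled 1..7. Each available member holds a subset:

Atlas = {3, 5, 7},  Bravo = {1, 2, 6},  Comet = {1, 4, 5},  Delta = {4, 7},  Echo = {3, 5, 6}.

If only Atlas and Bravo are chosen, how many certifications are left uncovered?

1

Union of Atlas, Bravo = {1, 2, 3, 5, 6, 7}.
Not covered: 4 — 1 certification.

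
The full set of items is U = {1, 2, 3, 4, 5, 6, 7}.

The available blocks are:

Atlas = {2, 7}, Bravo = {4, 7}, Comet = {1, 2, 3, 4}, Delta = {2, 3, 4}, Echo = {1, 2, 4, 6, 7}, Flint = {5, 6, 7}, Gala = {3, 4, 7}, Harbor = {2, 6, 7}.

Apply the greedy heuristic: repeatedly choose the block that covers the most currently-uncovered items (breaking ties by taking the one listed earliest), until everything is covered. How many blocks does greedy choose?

Greedy: pick Echo (covers 5 new) → pick Comet (covers 1 new) → pick Flint (covers 1 new). Total picks: 3.
(The true minimum cover uses only 2 blocks, so greedy is not optimal here.)

3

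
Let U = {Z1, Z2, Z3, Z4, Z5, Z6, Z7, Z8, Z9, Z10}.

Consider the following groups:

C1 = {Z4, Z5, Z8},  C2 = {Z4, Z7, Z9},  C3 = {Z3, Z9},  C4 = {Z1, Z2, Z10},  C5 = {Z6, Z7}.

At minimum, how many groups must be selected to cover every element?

C1, C3, C4, and C5 cover everything between them: the union {Z1, Z2, Z3, Z4, Z5, Z6, Z7, Z8, Z9, Z10} is all of U.
Each group has at most 3 elements, and 3·3 = 9 < 10 — so at least 4 groups are needed, and 4 is optimal.

4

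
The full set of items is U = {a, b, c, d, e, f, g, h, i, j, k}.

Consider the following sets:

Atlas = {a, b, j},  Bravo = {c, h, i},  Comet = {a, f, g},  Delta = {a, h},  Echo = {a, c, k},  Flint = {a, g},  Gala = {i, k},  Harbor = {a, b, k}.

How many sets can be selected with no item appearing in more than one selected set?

Flint, Gala are pairwise disjoint (Flint={a,g}; Gala={i,k}).
Every remaining set overlaps one of these, and no 3 of the listed sets are pairwise disjoint, so 2 is the maximum.

2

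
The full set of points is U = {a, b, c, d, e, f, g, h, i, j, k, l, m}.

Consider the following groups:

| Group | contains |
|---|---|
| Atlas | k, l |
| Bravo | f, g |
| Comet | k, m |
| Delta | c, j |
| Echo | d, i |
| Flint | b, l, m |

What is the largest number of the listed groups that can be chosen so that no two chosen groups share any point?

Bravo, Delta, Echo, Flint are pairwise disjoint (Bravo={f,g}; Delta={c,j}; Echo={d,i}; Flint={b,l,m}).
Every remaining group overlaps one of these, and no 5 of the listed groups are pairwise disjoint, so 4 is the maximum.

4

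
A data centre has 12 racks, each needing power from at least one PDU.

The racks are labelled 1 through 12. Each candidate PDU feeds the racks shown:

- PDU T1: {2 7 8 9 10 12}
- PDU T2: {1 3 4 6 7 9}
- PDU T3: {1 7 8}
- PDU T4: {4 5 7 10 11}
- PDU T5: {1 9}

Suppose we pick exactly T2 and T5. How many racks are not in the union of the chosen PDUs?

Union of T2, T5 = {1, 3, 4, 6, 7, 9}.
Not covered: 2, 5, 8, 10, 11, 12 — 6 racks.

6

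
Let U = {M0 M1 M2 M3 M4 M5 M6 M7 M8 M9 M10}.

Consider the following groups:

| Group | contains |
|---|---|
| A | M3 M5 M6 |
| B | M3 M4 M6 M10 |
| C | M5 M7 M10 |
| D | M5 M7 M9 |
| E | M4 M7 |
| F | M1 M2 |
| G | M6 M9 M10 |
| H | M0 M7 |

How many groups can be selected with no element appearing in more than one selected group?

3

B, F, H are pairwise disjoint (B={M3,M4,M6,M10}; F={M1,M2}; H={M0,M7}).
Every remaining group overlaps one of these, and no 4 of the listed groups are pairwise disjoint, so 3 is the maximum.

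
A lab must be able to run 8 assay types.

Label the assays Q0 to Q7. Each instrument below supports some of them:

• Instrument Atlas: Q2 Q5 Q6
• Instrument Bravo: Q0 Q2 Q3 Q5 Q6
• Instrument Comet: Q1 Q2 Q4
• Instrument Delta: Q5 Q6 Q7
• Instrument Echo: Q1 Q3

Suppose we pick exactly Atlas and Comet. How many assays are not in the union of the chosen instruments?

Union of Atlas, Comet = {Q1, Q2, Q4, Q5, Q6}.
Not covered: Q0, Q3, Q7 — 3 assays.

3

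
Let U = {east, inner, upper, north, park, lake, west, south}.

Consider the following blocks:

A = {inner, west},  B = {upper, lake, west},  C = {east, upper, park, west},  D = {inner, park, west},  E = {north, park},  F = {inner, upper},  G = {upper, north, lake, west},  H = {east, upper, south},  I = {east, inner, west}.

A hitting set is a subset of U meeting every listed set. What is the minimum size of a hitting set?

3

T = {inner, upper, park} meets every block (each contains at least one member of T), and |T| = 3.
The blocks A, E, H are pairwise disjoint, so any hitting set needs a separate item for each — at least 3. Hence 3 is optimal.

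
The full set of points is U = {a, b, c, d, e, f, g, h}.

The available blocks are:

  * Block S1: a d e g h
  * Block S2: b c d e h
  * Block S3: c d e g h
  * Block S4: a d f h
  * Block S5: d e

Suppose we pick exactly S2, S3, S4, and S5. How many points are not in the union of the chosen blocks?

Union of S2, S3, S4, S5 = {a, b, c, d, e, f, g, h} — that's every point, so 0 are uncovered.

0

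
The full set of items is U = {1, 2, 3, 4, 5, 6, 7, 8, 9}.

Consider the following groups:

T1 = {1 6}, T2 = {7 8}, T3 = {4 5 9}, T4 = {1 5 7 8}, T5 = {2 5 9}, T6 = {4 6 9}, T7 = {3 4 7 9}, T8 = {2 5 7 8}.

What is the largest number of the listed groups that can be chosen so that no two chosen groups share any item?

T1, T2, T5 are pairwise disjoint (T1={1,6}; T2={7,8}; T5={2,5,9}).
Every remaining group overlaps one of these, and no 4 of the listed groups are pairwise disjoint, so 3 is the maximum.

3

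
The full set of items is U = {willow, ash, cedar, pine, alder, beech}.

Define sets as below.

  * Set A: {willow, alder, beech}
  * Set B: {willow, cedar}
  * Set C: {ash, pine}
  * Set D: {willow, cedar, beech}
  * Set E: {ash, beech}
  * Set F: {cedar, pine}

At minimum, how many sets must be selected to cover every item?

3

A and C and D together: A ∪ C ∪ D = {willow, ash, cedar, pine, alder, beech} — every item is covered.
Only A contains alder, so A is forced; the remaining 3 items need at least 2 more sets (each remaining set adds at most 2) — so at least 3 sets are needed, and 3 is optimal.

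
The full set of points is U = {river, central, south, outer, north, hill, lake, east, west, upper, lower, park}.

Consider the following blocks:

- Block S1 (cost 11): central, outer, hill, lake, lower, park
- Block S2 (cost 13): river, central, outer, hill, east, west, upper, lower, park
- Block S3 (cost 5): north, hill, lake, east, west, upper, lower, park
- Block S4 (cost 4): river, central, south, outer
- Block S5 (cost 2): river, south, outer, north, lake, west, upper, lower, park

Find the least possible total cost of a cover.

S3, S4 together cover every point (S3 ∪ S4 = {river, central, south, outer, north, hill, lake, east, west, upper, lower, park}); total cost 5 + 4 = 9.
The greedy pick S5, S3, S4 costs 11; no covering selection beats 9.

9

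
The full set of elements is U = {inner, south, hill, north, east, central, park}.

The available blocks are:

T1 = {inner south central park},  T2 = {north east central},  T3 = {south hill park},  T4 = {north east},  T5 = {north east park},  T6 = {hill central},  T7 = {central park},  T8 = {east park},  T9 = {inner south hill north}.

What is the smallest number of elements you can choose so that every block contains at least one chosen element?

3

The 3 elements {south, east, central} hit every block.
No choice of 2 elements meets every block, so 3 is the minimum.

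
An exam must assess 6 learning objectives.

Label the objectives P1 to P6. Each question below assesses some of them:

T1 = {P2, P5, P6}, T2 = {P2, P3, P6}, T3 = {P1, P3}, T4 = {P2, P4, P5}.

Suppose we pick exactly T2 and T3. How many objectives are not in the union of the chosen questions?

2

Union of T2, T3 = {P1, P2, P3, P6}.
Not covered: P4, P5 — 2 objectives.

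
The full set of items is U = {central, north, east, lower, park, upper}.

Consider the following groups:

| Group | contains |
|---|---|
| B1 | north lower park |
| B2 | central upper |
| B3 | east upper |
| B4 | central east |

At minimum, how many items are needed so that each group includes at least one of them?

3

The 3 items {east, lower, upper} hit every group.
No choice of 2 items meets every group, so 3 is the minimum.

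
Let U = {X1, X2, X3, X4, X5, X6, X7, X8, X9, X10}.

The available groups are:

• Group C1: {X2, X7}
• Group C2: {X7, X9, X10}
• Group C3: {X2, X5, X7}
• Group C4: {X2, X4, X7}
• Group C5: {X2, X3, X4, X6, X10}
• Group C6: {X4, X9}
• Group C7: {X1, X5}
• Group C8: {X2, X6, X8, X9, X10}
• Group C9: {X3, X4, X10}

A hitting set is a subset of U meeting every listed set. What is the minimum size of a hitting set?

4

Take H = {X1, X3, X7, X9}. Each listed group contains at least one of these, so H is a hitting set of size 4.
No choice of 3 points meets every group, so 4 is the minimum.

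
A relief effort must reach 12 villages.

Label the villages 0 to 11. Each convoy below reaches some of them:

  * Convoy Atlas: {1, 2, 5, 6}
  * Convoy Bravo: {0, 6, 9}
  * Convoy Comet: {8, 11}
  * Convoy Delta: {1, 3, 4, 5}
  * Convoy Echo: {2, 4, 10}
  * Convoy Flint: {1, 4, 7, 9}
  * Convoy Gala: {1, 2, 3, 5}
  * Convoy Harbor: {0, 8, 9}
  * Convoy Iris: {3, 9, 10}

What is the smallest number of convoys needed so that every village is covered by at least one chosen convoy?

Take {Bravo, Comet, Flint, Gala, Iris}. Their union is {0, 1, 2, 3, 4, 5, 6, 7, 8, 9, 10, 11}, which is all 12 villages.
No 4 of the 9 convoys cover everything (all 126 combinations miss at least one village), so 5 is optimal.

5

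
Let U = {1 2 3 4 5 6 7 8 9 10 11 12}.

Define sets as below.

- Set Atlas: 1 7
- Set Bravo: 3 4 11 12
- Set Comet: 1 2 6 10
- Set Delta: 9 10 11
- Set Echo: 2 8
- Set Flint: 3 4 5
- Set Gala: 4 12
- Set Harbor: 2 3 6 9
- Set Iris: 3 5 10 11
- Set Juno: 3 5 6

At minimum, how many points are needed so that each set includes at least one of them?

Take H = {1, 5, 8, 9, 12}. Each listed set contains at least one of these, so H is a hitting set of size 5.
The sets Atlas, Delta, Echo, Gala, Juno are pairwise disjoint, so any hitting set needs a separate point for each — at least 5. Hence 5 is optimal.

5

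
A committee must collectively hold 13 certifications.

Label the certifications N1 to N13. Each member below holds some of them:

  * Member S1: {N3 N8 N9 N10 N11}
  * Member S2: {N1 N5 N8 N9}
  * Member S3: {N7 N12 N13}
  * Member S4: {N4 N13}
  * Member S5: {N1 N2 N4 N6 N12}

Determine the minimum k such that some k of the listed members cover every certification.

S1 and S2 and S3 and S5 together: S1 ∪ S2 ∪ S3 ∪ S5 = {N1, N2, N3, N4, N5, N6, N7, N8, N9, N10, N11, N12, N13} — every certification is covered.
Only S2 contains N5, so S2 is forced; the remaining 9 certifications need at least 3 more members (each remaining member adds at most 4) — so at least 4 members are needed, and 4 is optimal.

4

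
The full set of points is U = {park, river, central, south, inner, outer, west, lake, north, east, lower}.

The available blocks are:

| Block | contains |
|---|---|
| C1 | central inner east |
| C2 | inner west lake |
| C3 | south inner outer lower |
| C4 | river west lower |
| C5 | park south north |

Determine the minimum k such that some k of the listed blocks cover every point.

5

Take {C1, C2, C3, C4, C5}. Their union is {park, river, central, south, inner, outer, west, lake, north, east, lower}, which is all 11 points.
Only C3 contains outer, so C3 is forced; the remaining 7 points need at least 4 more blocks (each remaining block adds at most 2) — so at least 5 blocks are needed, and 5 is optimal.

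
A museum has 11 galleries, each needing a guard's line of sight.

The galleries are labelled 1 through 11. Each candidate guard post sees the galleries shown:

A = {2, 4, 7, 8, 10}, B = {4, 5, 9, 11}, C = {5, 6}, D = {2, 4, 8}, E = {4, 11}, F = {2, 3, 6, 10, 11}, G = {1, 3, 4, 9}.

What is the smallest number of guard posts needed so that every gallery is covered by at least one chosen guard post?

4

Take {A, C, F, G}. Their union is {1, 2, 3, 4, 5, 6, 7, 8, 9, 10, 11}, which is all 11 galleries.
No 3 of the 7 guard posts cover everything (all 35 combinations miss at least one gallery), so 4 is optimal.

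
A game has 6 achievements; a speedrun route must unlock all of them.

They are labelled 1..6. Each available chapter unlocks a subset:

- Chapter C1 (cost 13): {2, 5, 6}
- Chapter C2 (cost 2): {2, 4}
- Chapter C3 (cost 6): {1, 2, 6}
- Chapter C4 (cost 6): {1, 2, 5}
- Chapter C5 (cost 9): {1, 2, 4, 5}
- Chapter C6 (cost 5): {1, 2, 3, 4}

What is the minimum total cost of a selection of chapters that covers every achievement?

C3, C4, C6 together cover every achievement (C3 ∪ C4 ∪ C6 = {1, 2, 3, 4, 5, 6}); total cost 6 + 6 + 5 = 17.
The greedy pick C2, C6, C3, C4 costs 19; no covering selection beats 17.

17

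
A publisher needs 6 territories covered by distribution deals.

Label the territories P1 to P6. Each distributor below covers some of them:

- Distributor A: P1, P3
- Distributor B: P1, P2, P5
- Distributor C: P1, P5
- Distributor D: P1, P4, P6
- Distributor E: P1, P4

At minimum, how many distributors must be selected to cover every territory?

3

A and B and D together: A ∪ B ∪ D = {P1, P2, P3, P4, P5, P6} — every territory is covered.
Only B contains P2, so B is forced; the remaining 3 territories need at least 2 more distributors (each remaining distributor adds at most 2) — so at least 3 distributors are needed, and 3 is optimal.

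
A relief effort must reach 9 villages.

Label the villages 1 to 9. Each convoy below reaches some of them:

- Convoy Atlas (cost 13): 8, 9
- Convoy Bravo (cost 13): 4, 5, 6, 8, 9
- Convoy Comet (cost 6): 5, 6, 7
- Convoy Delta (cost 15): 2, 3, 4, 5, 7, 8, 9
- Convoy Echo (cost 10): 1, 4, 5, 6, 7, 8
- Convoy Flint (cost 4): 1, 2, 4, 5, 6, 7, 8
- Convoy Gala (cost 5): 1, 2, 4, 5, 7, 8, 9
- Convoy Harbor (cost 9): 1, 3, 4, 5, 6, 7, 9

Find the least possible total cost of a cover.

13

Flint, Harbor together cover every village (Flint ∪ Harbor = {1, 2, 3, 4, 5, 6, 7, 8, 9}); total cost 4 + 9 = 13.
No covering selection has total cost below 13.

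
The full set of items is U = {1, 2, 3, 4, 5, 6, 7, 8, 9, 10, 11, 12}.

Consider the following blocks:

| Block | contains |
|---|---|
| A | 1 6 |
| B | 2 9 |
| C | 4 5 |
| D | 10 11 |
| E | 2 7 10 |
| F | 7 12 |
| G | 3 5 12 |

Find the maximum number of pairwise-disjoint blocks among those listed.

5

A, B, C, D, F are pairwise disjoint (A={1,6}; B={2,9}; C={4,5}; D={10,11}; F={7,12}).
Every remaining block overlaps one of these, and no 6 of the listed blocks are pairwise disjoint, so 5 is the maximum.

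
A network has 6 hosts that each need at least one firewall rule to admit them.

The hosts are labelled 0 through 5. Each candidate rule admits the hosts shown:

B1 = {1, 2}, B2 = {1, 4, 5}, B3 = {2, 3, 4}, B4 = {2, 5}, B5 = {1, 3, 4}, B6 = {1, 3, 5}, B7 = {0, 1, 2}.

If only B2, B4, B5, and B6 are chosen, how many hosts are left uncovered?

Union of B2, B4, B5, B6 = {1, 2, 3, 4, 5}.
Not covered: 0 — 1 host.

1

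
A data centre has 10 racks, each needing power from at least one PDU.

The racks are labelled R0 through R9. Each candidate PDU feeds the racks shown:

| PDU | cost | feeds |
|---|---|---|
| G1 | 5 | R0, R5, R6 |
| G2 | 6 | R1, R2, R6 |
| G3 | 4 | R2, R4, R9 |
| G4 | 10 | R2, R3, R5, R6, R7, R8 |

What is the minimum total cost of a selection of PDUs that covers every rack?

G1, G2, G3, G4 together cover every rack (G1 ∪ G2 ∪ G3 ∪ G4 = {R0, R1, R2, R3, R4, R5, R6, R7, R8, R9}); total cost 5 + 6 + 4 + 10 = 25.
No covering selection has total cost below 25.

25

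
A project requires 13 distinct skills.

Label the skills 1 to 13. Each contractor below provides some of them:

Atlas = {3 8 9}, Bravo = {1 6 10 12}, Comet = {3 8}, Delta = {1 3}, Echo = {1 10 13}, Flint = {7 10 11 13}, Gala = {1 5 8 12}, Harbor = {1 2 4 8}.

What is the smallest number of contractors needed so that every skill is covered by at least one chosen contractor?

Atlas and Bravo and Flint and Gala and Harbor together: Atlas ∪ Bravo ∪ Flint ∪ Gala ∪ Harbor = {1, 2, 3, 4, 5, 6, 7, 8, 9, 10, 11, 12, 13} — every skill is covered.
No 4 of the 8 contractors cover everything (all 70 combinations miss at least one skill), so 5 is optimal.

5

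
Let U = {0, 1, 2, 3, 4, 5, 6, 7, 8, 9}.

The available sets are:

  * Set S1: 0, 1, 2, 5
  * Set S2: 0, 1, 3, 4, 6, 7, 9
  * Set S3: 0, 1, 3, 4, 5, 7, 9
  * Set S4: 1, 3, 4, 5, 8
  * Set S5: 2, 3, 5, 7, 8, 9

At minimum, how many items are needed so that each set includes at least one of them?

2

The 2 items {5, 6} hit every set.
No single item lies in every set, so at least 2 are needed and 2 is optimal.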